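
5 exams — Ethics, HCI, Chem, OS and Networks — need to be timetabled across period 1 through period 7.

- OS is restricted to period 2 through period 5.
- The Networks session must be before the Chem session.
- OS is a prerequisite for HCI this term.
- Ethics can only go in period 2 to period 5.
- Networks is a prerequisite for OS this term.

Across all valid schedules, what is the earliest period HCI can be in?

Precedence pushes HCI to at least period 3.
HCI at period 3 is achievable: HCI=period 3, Chem=period 2, OS=period 2, Ethics=period 2, Networks=period 1.

period 3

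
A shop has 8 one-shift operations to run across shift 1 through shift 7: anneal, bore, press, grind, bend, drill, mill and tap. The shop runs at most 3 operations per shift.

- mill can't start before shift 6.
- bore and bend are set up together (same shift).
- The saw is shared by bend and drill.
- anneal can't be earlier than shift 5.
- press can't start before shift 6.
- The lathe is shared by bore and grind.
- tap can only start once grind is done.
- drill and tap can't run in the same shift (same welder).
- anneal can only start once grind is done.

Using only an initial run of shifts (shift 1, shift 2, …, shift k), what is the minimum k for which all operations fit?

6

The precedence chain requires at least 2 distinct shifts.
With at most 3 per shift and 8 operations, at least 3 shifts are needed.
press can't be placed before shift 6, so the schedule must run through at least shift 6.
6 works (last occupied shift: shift 6): for example anneal -> shift 5; bore -> shift 2; mill -> shift 6; grind -> shift 1; drill -> shift 1; tap -> shift 2; bend -> shift 2; press -> shift 6.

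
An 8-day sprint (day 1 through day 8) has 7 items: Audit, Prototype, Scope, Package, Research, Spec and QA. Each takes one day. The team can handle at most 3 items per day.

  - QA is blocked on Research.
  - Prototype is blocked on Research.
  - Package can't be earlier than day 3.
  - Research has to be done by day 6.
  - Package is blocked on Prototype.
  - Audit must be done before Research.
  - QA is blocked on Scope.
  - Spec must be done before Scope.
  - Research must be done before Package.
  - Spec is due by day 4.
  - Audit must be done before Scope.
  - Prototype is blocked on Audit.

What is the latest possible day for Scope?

Precedence pushes Scope to at least day 2; downstream work caps Scope at day 7.
Scope at day 7 is achievable: Prototype -> day 3, Research -> day 2, Package -> day 4, Scope -> day 7, Audit -> day 1, Spec -> day 1, QA -> day 8.

day 7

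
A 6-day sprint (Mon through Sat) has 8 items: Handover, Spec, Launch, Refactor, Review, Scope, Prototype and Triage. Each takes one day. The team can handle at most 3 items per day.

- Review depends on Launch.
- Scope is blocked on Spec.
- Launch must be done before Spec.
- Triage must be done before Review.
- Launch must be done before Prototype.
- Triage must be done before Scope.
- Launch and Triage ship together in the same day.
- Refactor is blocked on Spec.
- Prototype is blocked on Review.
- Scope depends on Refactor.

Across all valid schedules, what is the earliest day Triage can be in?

Mon

Triage must be in the same day as Launch, which can't be after Wed, so Triage is at most Wed.
Triage at Mon is achievable: Scope=Thu; Refactor=Wed; Launch=Mon; Review=Tue; Prototype=Wed; Triage=Mon; Spec=Tue; Handover=Mon.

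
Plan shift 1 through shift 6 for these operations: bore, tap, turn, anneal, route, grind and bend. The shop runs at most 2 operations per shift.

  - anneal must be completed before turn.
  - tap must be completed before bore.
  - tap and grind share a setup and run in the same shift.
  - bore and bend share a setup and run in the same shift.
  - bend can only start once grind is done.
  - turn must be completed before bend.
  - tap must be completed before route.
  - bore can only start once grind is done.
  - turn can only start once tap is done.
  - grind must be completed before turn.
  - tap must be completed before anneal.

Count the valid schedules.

Splitting on bore: it can be shift 4 (4), shift 5 (15), shift 6 (35). Listing each branch's schedules as (tap, turn, anneal, route, grind, bend) by shift number:
bore=shift 4: (1,3,2,2,1,4) (1,3,2,3,1,4) (1,3,2,5,1,4) (1,3,2,6,1,4) — 4.
bore=shift 5: (1,3,2,2,1,5) (1,3,2,3,1,5) (1,3,2,4,1,5) (1,3,2,6,1,5) (1,4,2,2,1,5) (1,4,2,3,1,5) (1,4,2,4,1,5) (1,4,2,6,1,5) (1,4,3,2,1,5) (1,4,3,3,1,5) (1,4,3,4,1,5) (1,4,3,6,1,5) (2,4,3,3,2,5) (2,4,3,4,2,5) (2,4,3,6,2,5) — 15.
bore=shift 6: (1,3,2,2,1,6) (1,3,2,3,1,6) (1,3,2,4,1,6) (1,3,2,5,1,6) (1,4,2,2,1,6) (1,4,2,3,1,6) (1,4,2,4,1,6) (1,4,2,5,1,6) (1,4,3,2,1,6) (1,4,3,3,1,6) (1,4,3,4,1,6) (1,4,3,5,1,6) (1,5,2,2,1,6) (1,5,2,3,1,6) (1,5,2,4,1,6) (1,5,2,5,1,6) (1,5,3,2,1,6) (1,5,3,3,1,6) (1,5,3,4,1,6) (1,5,3,5,1,6) (1,5,4,2,1,6) (1,5,4,3,1,6) (1,5,4,4,1,6) (1,5,4,5,1,6) (2,4,3,3,2,6) (2,4,3,4,2,6) (2,4,3,5,2,6) (2,5,3,3,2,6) (2,5,3,4,2,6) (2,5,3,5,2,6) (2,5,4,3,2,6) (2,5,4,4,2,6) (2,5,4,5,2,6) (3,5,4,4,3,6) (3,5,4,5,3,6) — 35.
Summing: 4 + 15 + 35 = 54.

54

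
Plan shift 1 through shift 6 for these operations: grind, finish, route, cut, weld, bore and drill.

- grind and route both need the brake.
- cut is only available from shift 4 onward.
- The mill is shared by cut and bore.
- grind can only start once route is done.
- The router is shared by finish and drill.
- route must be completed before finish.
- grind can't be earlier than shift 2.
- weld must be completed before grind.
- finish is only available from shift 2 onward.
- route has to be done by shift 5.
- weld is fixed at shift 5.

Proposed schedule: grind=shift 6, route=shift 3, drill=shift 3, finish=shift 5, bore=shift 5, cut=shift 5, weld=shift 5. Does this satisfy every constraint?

grind and route both need the brake — holds.
weld must be completed before grind — holds.
cut is only available from shift 4 onward — holds.
route must be completed before finish — holds.
grind can only start once route is done — holds.
finish is only available from shift 2 onward — holds.
route has to be done by shift 5 — holds.
The router is shared by finish and drill — holds.
grind can't be earlier than shift 2 — holds.
The mill is shared by cut and bore — violated.
weld is fixed at shift 5 — holds.

No — it violates: The mill is shared by cut and bore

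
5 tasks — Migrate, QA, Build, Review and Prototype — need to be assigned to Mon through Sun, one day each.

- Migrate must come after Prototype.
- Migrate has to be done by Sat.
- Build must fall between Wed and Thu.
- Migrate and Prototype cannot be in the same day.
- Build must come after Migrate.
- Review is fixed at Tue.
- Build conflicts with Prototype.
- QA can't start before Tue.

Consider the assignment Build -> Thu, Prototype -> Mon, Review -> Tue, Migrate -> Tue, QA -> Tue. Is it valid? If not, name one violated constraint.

Build must come after Migrate — holds.
Review is fixed at Tue — holds.
QA can't start before Tue — holds.
Migrate has to be done by Sat — holds.
Migrate and Prototype cannot be in the same day — holds.
Build must fall between Wed and Thu — holds.
Migrate must come after Prototype — holds.
Build conflicts with Prototype — holds.

Valid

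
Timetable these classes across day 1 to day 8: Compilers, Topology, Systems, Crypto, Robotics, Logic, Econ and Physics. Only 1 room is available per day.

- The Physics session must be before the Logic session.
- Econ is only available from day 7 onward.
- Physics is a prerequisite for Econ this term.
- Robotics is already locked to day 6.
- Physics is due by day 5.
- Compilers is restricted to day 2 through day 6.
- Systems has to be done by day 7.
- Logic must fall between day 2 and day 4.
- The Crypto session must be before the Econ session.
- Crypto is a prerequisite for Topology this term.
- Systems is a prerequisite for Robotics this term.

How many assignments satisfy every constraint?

Splitting on Compilers: it can be day 2 (12), day 3 (12), day 4 (12), day 5 (24). Listing each branch's schedules as (Topology, Systems, Crypto, Robotics, Logic, Econ, Physics) by day number:
Compilers=day 2: (7,1,5,6,4,8,3) (7,3,5,6,4,8,1) (7,4,5,6,3,8,1) (7,5,1,6,4,8,3) (7,5,3,6,4,8,1) (7,5,4,6,3,8,1) (8,1,5,6,4,7,3) (8,3,5,6,4,7,1) (8,4,5,6,3,7,1) (8,5,1,6,4,7,3) (8,5,3,6,4,7,1) (8,5,4,6,3,7,1) — 12.
Compilers=day 3: (7,1,5,6,4,8,2) (7,2,5,6,4,8,1) (7,4,5,6,2,8,1) (7,5,1,6,4,8,2) (7,5,2,6,4,8,1) (7,5,4,6,2,8,1) (8,1,5,6,4,7,2) (8,2,5,6,4,7,1) (8,4,5,6,2,7,1) (8,5,1,6,4,7,2) (8,5,2,6,4,7,1) (8,5,4,6,2,7,1) — 12.
Compilers=day 4: (7,1,5,6,3,8,2) (7,2,5,6,3,8,1) (7,3,5,6,2,8,1) (7,5,1,6,3,8,2) (7,5,2,6,3,8,1) (7,5,3,6,2,8,1) (8,1,5,6,3,7,2) (8,2,5,6,3,7,1) (8,3,5,6,2,7,1) (8,5,1,6,3,7,2) (8,5,2,6,3,7,1) (8,5,3,6,2,7,1) — 12.
Compilers=day 5: (7,1,2,6,4,8,3) (7,1,3,6,4,8,2) (7,1,4,6,3,8,2) (7,2,1,6,4,8,3) (7,2,3,6,4,8,1) (7,2,4,6,3,8,1) (7,3,1,6,4,8,2) (7,3,2,6,4,8,1) (7,3,4,6,2,8,1) (7,4,1,6,3,8,2) (7,4,2,6,3,8,1) (7,4,3,6,2,8,1) (8,1,2,6,4,7,3) (8,1,3,6,4,7,2) (8,1,4,6,3,7,2) (8,2,1,6,4,7,3) (8,2,3,6,4,7,1) (8,2,4,6,3,7,1) (8,3,1,6,4,7,2) (8,3,2,6,4,7,1) (8,3,4,6,2,7,1) (8,4,1,6,3,7,2) (8,4,2,6,3,7,1) (8,4,3,6,2,7,1) — 24.
Summing: 12 + 12 + 12 + 24 = 60.

60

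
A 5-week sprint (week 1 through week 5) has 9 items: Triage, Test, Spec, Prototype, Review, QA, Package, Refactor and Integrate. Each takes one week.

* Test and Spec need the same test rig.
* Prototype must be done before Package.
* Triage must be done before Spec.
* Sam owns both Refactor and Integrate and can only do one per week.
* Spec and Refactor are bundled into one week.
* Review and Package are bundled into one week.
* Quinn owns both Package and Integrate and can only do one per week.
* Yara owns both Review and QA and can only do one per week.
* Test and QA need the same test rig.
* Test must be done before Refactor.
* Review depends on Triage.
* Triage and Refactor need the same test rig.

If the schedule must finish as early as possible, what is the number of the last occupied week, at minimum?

The precedence chain requires at least 2 distinct weeks.
Could 2 weeks be enough, i.e. nothing placed later than week 2? No: Review must come after Triage (at week 1 or later) → {week 2}; Refactor must come after Test (at week 1 or later) → {week 2}; Test must come before Refactor (at week 2 or earlier) → {week 1}; QA can't share with Review (week 2) → {week 1}; QA can't share with Test (week 1) → nothing is left.
So 2 weeks is not enough.
3 works (last occupied week: week 3): for example Refactor in week 2; Test in week 1; Prototype in week 1; Triage in week 1; Spec in week 2; Integrate in week 1; QA in week 3; Package in week 2; Review in week 2.

week 3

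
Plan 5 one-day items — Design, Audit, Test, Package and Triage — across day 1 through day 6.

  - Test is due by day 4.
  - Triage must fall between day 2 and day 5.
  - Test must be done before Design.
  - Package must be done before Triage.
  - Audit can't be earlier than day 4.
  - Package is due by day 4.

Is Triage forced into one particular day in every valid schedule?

No

Triage can be day 2 (e.g. Design in day 2; Test in day 1; Triage in day 2; Package in day 1; Audit in day 4) or day 3 (e.g. Test -> day 1; Audit -> day 4; Design -> day 2; Triage -> day 3; Package -> day 1).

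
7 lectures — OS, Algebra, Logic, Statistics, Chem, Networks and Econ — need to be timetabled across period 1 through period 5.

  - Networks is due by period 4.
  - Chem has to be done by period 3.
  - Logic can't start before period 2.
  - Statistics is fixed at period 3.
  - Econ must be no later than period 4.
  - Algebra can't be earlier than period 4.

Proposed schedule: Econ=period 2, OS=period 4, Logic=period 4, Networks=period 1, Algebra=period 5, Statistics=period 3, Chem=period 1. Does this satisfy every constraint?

Algebra can't be earlier than period 4 — holds.
Chem has to be done by period 3 — holds.
Statistics is fixed at period 3 — holds.
Econ must be no later than period 4 — holds.
Networks is due by period 4 — holds.
Logic can't start before period 2 — holds.

Valid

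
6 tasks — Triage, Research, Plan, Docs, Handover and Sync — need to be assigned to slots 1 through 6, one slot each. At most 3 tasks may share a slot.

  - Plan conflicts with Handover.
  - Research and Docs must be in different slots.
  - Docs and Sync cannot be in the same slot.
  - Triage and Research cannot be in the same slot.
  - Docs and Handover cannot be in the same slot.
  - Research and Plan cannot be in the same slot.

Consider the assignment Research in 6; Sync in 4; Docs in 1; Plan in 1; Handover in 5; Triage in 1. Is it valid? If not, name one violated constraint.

Plan conflicts with Handover — holds.
Docs and Handover cannot be in the same slot — holds.
Research and Docs must be in different slots — holds.
Research and Plan cannot be in the same slot — holds.
Docs and Sync cannot be in the same slot — holds.
Triage and Research cannot be in the same slot — holds.
At most 3 tasks may share a slot — holds.

Valid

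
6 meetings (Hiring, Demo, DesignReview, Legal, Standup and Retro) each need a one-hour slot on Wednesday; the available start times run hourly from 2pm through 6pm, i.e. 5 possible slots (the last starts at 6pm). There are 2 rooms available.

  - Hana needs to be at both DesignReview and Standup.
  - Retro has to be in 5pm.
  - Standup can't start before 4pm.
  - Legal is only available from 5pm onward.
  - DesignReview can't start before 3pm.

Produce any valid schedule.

DesignReview=3pm; Retro=5pm; Demo=2pm; Legal=5pm; Hiring=2pm; Standup=4pm

Checking: DesignReview(3pm) != Standup(4pm); Standup=4pm in [4pm,6pm]; DesignReview=3pm in [3pm,6pm]; Legal=5pm in [5pm,6pm]; Retro=5pm in [5pm,5pm]; max 2 per slot (cap 2).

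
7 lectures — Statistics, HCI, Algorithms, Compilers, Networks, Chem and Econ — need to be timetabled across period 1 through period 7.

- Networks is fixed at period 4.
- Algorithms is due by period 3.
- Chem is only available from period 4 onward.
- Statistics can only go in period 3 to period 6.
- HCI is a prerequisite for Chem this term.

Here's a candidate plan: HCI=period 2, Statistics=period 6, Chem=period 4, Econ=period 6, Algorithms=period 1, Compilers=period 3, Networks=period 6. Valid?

No — it violates: Networks is fixed at period 4

Chem is only available from period 4 onward — holds.
HCI is a prerequisite for Chem this term — holds.
Algorithms is due by period 3 — holds.
Networks is fixed at period 4 — violated.
Statistics can only go in period 3 to period 6 — holds.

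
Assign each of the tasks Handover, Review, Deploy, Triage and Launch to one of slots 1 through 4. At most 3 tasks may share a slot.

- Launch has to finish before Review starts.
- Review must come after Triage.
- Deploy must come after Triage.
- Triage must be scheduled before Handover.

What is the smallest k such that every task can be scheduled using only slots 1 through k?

2 slots

The precedence chain requires at least 2 distinct slots.
With at most 3 per slot and 5 tasks, at least 2 slots are needed.
2 works (last occupied slot: 2): for example Launch -> 1; Handover -> 2; Deploy -> 2; Review -> 2; Triage -> 1.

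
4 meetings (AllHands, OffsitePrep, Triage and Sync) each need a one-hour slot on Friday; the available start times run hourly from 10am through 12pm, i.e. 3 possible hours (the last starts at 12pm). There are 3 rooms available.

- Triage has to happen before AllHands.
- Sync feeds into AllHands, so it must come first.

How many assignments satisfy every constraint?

Splitting on AllHands: it can be 11am (3), 12pm (12). Listing each branch's schedules as (OffsitePrep, Triage, Sync):
AllHands=11am: (10am,10am,10am) (11am,10am,10am) (12pm,10am,10am) — 3.
AllHands=12pm: (10am,10am,10am) (10am,10am,11am) (10am,11am,10am) (10am,11am,11am) (11am,10am,10am) (11am,10am,11am) (11am,11am,10am) (11am,11am,11am) (12pm,10am,10am) (12pm,10am,11am) (12pm,11am,10am) (12pm,11am,11am) — 12.
Summing: 3 + 12 = 15.

15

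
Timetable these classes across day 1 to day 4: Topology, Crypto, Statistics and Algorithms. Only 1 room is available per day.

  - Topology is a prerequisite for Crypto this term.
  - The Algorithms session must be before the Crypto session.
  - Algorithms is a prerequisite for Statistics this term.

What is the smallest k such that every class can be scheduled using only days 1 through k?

4

The precedence chain requires at least 2 distinct days.
With at most 1 per day and 4 classes, at least 4 days are needed.
4 works (last occupied day: day 4): for example Topology -> day 2, Statistics -> day 4, Algorithms -> day 1, Crypto -> day 3.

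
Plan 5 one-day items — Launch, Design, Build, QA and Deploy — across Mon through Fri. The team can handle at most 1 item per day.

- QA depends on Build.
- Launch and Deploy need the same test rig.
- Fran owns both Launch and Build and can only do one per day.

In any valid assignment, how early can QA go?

Tue

Precedence pushes QA to at least Tue.
QA at Tue is achievable: Deploy in Fri; QA in Tue; Build in Mon; Design in Thu; Launch in Wed.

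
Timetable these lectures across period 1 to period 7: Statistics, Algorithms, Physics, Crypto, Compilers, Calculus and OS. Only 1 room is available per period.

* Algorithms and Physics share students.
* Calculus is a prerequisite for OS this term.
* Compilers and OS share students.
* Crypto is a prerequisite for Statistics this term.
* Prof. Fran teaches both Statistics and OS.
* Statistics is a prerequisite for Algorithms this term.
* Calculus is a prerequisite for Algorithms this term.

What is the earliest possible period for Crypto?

Downstream work caps Crypto at period 5.
Crypto at period 1 is achievable: Crypto=period 1; Statistics=period 2; Calculus=period 3; Compilers=period 7; Physics=period 6; OS=period 5; Algorithms=period 4.

period 1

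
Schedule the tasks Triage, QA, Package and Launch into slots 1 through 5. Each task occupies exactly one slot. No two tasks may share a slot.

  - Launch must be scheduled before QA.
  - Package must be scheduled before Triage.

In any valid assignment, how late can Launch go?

4

Downstream work caps Launch at 4.
Launch at 4 is achievable: Package in 1, QA in 5, Triage in 2, Launch in 4.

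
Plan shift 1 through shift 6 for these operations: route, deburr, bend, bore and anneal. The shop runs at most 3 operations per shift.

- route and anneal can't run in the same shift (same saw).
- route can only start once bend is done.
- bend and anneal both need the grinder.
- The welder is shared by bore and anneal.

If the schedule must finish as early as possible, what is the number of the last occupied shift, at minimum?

3

The precedence chain requires at least 2 distinct shifts.
With at most 3 per shift and 5 operations, at least 2 shifts are needed.
Could 2 shifts be enough, i.e. nothing placed later than shift 2? No: route must come after bend (at shift 1 or later) → {shift 2}; bend must come before route (at shift 2 or earlier) → {shift 1}; anneal can't share with bend (shift 1) → {shift 2}; anneal can't share with route (shift 2) → nothing is left.
So 2 shifts is not enough.
3 works (last occupied shift: shift 3): for example route in shift 2, bore in shift 1, deburr in shift 1, bend in shift 1, anneal in shift 3.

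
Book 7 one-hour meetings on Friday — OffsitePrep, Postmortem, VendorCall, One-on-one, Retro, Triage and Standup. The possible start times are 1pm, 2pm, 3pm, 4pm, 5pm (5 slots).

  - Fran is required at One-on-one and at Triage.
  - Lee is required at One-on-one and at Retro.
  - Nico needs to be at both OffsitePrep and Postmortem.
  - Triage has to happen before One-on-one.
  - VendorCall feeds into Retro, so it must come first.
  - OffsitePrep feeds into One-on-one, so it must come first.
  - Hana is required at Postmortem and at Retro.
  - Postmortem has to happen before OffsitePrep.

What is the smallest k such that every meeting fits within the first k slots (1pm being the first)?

3 slots

The precedence chain requires at least 3 distinct slots.
3 works (last occupied slot: 3pm): for example One-on-one in 3pm, Postmortem in 1pm, VendorCall in 1pm, Retro in 2pm, Triage in 1pm, Standup in 1pm, OffsitePrep in 2pm.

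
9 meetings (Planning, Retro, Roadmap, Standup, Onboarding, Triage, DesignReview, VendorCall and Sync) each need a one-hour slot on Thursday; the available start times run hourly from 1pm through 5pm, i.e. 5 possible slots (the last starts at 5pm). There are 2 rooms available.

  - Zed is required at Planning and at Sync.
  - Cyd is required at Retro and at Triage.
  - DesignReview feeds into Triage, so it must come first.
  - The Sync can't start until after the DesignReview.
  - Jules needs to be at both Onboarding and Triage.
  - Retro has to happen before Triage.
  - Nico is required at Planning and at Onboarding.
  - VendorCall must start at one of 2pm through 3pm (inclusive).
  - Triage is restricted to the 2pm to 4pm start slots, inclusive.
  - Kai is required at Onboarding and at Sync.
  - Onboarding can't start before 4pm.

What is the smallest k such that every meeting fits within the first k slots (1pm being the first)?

5 slots

The precedence chain requires at least 2 distinct slots.
With at most 2 per slot and 9 meetings, at least 5 slots are needed.
Onboarding can't be placed before 4pm — that is slot 4 counting from 1pm — so the schedule must run through at least 4 slots.
5 works (last occupied slot: 5pm): for example DesignReview in 1pm; Sync in 3pm; Onboarding in 4pm; Standup in 4pm; Planning in 5pm; Triage in 2pm; Roadmap in 3pm; Retro in 1pm; VendorCall in 2pm.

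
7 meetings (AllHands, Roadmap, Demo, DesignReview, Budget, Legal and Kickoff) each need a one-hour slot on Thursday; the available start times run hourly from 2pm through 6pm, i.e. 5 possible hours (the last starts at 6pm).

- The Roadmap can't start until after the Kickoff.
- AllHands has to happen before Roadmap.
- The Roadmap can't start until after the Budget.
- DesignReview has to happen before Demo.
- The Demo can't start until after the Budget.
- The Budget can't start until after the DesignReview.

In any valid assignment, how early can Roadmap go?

Precedence pushes Roadmap to at least 4pm.
Roadmap at 4pm is achievable: AllHands=2pm; Roadmap=4pm; Budget=3pm; Legal=2pm; Kickoff=2pm; DesignReview=2pm; Demo=4pm.

4pm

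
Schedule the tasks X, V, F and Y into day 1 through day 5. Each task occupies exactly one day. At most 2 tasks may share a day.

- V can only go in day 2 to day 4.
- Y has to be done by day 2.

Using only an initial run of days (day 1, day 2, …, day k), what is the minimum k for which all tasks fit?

With at most 2 per day and 4 tasks, at least 2 days are needed.
V can't be placed before day 2, so the schedule must run through at least day 2.
2 works (last occupied day: day 2): for example Y in day 2, F in day 1, X in day 1, V in day 2.

2 days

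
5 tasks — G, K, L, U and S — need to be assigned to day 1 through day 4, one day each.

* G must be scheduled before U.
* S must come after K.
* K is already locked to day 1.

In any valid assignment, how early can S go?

day 2

Precedence pushes S to at least day 2.
S at day 2 is achievable: K=day 1; U=day 2; L=day 1; S=day 2; G=day 1.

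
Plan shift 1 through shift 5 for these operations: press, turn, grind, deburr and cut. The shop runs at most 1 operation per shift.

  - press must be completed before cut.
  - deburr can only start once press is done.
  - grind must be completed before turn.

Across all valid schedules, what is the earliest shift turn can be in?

Precedence pushes turn to at least shift 2.
turn at shift 2 is achievable: deburr in shift 4, cut in shift 5, turn in shift 2, press in shift 3, grind in shift 1.

shift 2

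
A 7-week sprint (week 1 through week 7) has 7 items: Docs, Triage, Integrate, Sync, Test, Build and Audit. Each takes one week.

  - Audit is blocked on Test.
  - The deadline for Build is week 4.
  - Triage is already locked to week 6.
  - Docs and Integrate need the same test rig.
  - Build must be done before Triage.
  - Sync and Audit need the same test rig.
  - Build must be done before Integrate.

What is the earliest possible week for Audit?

week 2

Precedence pushes Audit to at least week 2.
Audit at week 2 is achievable: Triage=week 6, Audit=week 2, Integrate=week 2, Docs=week 1, Test=week 1, Sync=week 1, Build=week 1.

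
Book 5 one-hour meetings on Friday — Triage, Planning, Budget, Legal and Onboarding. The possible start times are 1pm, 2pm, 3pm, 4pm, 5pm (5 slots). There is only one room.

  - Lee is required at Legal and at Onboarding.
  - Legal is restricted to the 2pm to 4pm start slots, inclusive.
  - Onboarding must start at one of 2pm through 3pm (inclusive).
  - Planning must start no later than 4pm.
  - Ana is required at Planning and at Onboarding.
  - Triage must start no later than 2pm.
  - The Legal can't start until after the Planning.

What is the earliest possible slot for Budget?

5pm

Budget at 5pm is achievable: Planning -> 3pm; Triage -> 1pm; Legal -> 4pm; Budget -> 5pm; Onboarding -> 2pm.
Nothing earlier works — the conflict and capacity constraints rule out every slot before 5pm.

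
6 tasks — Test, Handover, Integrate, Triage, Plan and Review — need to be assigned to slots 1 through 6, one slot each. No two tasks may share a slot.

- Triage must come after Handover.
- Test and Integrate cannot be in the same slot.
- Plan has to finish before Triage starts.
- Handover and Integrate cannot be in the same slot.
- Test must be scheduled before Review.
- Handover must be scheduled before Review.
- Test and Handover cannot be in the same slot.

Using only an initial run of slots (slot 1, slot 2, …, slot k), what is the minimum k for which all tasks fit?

6

The precedence chain requires at least 2 distinct slots.
With at most 1 per slot and 6 tasks, at least 6 slots are needed.
6 works (last occupied slot: 6): for example Integrate -> 6; Handover -> 1; Triage -> 3; Test -> 4; Review -> 5; Plan -> 2.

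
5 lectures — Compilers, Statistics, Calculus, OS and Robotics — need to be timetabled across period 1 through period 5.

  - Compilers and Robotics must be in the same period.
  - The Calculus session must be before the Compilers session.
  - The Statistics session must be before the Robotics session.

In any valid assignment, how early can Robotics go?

period 2

Precedence pushes Robotics to at least period 2.
Robotics at period 2 is achievable: Compilers -> period 2; OS -> period 1; Calculus -> period 1; Robotics -> period 2; Statistics -> period 1.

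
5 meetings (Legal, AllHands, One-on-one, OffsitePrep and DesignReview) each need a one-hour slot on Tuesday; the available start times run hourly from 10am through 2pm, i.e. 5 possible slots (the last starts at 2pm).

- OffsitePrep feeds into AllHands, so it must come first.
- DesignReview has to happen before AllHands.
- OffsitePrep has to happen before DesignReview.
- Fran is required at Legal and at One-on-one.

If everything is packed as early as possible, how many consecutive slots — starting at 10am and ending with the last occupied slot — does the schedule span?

3 slots

The precedence chain requires at least 3 distinct slots.
3 works (last occupied slot: 12pm): for example AllHands=12pm, Legal=10am, OffsitePrep=10am, DesignReview=11am, One-on-one=11am.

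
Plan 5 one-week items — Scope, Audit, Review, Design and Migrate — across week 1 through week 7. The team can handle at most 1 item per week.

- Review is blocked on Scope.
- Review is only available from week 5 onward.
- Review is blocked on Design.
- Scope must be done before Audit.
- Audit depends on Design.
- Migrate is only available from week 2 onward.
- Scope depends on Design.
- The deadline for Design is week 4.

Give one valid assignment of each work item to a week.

Migrate in week 2; Design in week 1; Audit in week 4; Review in week 5; Scope in week 3

Checking: Scope(week 3) before Review(week 5); Design(week 1) before Review(week 5); Scope(week 3) before Audit(week 4); Design(week 1) before Audit(week 4); Design(week 1) before Scope(week 3); Design=week 1 in [week 1,week 4]; Migrate=week 2 in [week 2,week 7]; Review=week 5 in [week 5,week 7]; max 1 per week (cap 1).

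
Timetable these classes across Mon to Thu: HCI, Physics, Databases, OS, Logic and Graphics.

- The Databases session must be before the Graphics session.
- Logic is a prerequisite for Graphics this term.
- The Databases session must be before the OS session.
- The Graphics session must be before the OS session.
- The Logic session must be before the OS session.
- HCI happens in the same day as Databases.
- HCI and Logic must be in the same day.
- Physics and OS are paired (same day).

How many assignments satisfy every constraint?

Enumerating: Logic in Mon; HCI in Mon; Databases in Mon; OS in Wed; Graphics in Tue; Physics in Wed | HCI in Mon, Databases in Mon, Physics in Thu, Logic in Mon, OS in Thu, Graphics in Tue | HCI in Mon; Logic in Mon; Databases in Mon; Graphics in Wed; OS in Thu; Physics in Thu | Logic in Tue; OS in Thu; Physics in Thu; Graphics in Wed; HCI in Tue; Databases in Tue.

4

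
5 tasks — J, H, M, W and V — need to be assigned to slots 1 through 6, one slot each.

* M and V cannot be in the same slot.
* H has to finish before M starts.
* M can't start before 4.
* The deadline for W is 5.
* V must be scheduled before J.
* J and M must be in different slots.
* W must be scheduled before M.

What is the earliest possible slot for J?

2

Precedence pushes J to at least 2.
J at 2 is achievable: V=1, J=2, W=1, H=1, M=4.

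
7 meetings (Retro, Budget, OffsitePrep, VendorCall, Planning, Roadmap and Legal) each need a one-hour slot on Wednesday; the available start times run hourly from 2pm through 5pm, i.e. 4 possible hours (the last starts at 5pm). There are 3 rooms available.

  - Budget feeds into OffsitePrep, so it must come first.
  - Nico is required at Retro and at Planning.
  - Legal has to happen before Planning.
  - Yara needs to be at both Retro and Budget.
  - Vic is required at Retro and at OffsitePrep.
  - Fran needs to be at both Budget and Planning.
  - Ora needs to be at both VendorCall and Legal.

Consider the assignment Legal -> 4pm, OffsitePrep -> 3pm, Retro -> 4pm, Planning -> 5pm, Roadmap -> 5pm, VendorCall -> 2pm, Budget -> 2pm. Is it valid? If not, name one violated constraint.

There are 3 rooms available — holds.
Nico is required at Retro and at Planning — holds.
Vic is required at Retro and at OffsitePrep — holds.
Legal has to happen before Planning — holds.
Ora needs to be at both VendorCall and Legal — holds.
Budget feeds into OffsitePrep, so it must come first — holds.
Yara needs to be at both Retro and Budget — holds.
Fran needs to be at both Budget and Planning — holds.

Valid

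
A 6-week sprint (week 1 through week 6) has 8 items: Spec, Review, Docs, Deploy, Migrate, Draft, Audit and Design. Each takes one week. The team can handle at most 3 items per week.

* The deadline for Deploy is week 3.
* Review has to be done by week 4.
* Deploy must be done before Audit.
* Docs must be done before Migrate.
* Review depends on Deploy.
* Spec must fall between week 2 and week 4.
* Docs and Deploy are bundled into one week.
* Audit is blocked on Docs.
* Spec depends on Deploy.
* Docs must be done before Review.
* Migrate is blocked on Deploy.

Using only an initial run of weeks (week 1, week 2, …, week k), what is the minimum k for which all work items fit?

The precedence chain requires at least 2 distinct weeks.
With at most 3 per week and 8 work items, at least 3 weeks are needed.
3 works (last occupied week: week 3): for example Review -> week 2; Design -> week 3; Deploy -> week 1; Spec -> week 2; Migrate -> week 2; Audit -> week 3; Draft -> week 1; Docs -> week 1.

3 weeks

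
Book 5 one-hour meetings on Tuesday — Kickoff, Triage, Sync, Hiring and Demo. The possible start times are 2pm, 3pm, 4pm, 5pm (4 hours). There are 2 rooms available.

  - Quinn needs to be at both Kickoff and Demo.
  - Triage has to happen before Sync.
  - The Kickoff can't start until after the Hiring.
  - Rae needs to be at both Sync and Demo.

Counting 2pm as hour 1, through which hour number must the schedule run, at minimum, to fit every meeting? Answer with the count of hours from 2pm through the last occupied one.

3

The precedence chain requires at least 2 distinct hours.
With at most 2 per hour and 5 meetings, at least 3 hours are needed.
3 works (last occupied hour: 4pm): for example Demo in 4pm; Hiring in 2pm; Kickoff in 3pm; Triage in 2pm; Sync in 3pm.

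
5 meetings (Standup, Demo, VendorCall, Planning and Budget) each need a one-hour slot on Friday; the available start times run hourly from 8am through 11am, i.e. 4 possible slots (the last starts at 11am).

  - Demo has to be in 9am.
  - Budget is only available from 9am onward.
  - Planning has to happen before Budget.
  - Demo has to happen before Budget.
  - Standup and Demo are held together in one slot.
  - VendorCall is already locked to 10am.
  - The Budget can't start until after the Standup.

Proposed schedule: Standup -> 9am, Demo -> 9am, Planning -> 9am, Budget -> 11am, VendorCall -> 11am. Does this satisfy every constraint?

Planning has to happen before Budget — holds.
The Budget can't start until after the Standup — holds.
VendorCall is already locked to 10am — violated.
Budget is only available from 9am onward — holds.
Demo has to happen before Budget — holds.
Standup and Demo are held together in one slot — holds.
Demo has to be in 9am — holds.

No. VendorCall is already locked to 10am is not satisfied.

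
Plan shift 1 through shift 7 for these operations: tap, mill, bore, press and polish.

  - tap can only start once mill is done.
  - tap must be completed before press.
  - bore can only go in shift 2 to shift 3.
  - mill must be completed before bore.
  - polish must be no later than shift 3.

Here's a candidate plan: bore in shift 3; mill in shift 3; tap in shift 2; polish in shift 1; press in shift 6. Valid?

mill must be completed before bore — violated.
polish must be no later than shift 3 — holds.
bore can only go in shift 2 to shift 3 — holds.
tap must be completed before press — holds.
tap can only start once mill is done — violated.

No. tap can only start once mill is done is not satisfied.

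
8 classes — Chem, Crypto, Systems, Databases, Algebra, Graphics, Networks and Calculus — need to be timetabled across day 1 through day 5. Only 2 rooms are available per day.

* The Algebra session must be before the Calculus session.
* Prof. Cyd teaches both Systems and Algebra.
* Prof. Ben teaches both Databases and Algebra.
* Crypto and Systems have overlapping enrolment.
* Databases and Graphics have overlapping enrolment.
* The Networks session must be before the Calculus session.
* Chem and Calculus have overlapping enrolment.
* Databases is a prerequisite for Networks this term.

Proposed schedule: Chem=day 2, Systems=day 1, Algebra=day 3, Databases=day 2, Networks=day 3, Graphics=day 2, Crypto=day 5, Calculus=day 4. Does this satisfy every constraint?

Invalid. Databases and Graphics have overlapping enrolment.

Databases and Graphics have overlapping enrolment — violated.
Only 2 rooms are available per day — violated.
Prof. Cyd teaches both Systems and Algebra — holds.
Crypto and Systems have overlapping enrolment — holds.
Databases is a prerequisite for Networks this term — holds.
Chem and Calculus have overlapping enrolment — holds.
Prof. Ben teaches both Databases and Algebra — holds.
The Algebra session must be before the Calculus session — holds.
The Networks session must be before the Calculus session — holds.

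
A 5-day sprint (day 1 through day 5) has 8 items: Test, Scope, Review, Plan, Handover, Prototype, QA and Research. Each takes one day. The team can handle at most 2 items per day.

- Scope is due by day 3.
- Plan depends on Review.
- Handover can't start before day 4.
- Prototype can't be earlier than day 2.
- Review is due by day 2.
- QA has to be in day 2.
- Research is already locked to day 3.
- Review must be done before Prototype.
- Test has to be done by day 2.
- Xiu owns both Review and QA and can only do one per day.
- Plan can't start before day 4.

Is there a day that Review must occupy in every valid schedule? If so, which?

Review's window is day 1–day 2.
QA is fixed at day 2, and Review can't share a day with QA.
So Review must be day 1.

day 1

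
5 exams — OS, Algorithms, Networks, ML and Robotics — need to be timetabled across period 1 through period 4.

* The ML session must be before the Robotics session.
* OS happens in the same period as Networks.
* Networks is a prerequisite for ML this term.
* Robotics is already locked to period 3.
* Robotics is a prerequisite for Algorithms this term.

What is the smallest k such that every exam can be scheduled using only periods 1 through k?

The precedence chain requires at least 4 distinct periods.
4 works (last occupied period: period 4): for example OS=period 1, Networks=period 1, Robotics=period 3, Algorithms=period 4, ML=period 2.

4 periods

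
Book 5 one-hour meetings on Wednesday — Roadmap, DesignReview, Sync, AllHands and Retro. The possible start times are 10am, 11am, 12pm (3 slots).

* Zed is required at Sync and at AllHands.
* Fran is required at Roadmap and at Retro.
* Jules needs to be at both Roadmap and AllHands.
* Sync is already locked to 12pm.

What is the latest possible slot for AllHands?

11am

AllHands at 11am is achievable: DesignReview in 10am, Retro in 11am, Sync in 12pm, AllHands in 11am, Roadmap in 10am.
Nothing later works — the conflict constraints rule out every slot after 11am.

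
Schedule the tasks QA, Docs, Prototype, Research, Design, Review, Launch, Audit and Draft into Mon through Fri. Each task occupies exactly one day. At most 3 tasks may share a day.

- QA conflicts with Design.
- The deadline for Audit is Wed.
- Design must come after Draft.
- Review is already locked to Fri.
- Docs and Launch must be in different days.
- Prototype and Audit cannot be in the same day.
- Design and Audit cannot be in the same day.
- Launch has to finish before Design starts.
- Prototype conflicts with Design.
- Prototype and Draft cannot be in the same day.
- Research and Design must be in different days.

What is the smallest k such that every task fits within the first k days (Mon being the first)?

5 days

The precedence chain requires at least 2 distinct days.
With at most 3 per day and 9 tasks, at least 3 days are needed.
Review can't be placed before Fri — that is day 5 counting from Mon — so the schedule must run through at least 5 days.
5 works (last occupied day: Fri): for example Prototype=Wed; Draft=Mon; Audit=Mon; Docs=Tue; Launch=Mon; Research=Wed; Review=Fri; Design=Tue; QA=Wed.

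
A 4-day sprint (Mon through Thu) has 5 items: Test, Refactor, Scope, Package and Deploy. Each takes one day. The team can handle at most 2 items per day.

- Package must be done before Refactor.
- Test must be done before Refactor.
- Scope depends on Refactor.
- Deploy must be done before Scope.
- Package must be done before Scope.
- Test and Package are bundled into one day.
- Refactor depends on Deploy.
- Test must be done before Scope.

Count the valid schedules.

Enumerating: Deploy in Tue; Test in Mon; Refactor in Wed; Scope in Thu; Package in Mon | Test -> Tue, Package -> Tue, Refactor -> Wed, Scope -> Thu, Deploy -> Mon.

2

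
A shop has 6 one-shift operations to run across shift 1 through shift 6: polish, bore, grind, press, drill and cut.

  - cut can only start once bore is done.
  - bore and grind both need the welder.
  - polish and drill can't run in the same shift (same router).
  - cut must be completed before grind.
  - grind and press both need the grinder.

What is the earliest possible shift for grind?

Precedence pushes grind to at least shift 3.
grind at shift 3 is achievable: press -> shift 1, polish -> shift 1, drill -> shift 2, cut -> shift 2, bore -> shift 1, grind -> shift 3.

shift 3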